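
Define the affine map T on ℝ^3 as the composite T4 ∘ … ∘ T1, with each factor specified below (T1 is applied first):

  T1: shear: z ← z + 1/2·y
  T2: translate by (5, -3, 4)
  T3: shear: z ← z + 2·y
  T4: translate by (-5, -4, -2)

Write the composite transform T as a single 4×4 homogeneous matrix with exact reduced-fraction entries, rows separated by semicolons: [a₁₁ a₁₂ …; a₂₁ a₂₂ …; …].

T = [1 0 0 0; 0 1 0 -7; 0 5/2 1 -4; 0 0 0 1]

T1 = [1 0 0 0; 0 1 0 0; 0 1/2 1 0; 0 0 0 1]
T2·T1 = [1 0 0 5; 0 1 0 -3; 0 1/2 1 4; 0 0 0 1]
T3·…·T1 = [1 0 0 5; 0 1 0 -3; 0 5/2 1 -2; 0 0 0 1]
T4·…·T1 = [1 0 0 0; 0 1 0 -7; 0 5/2 1 -4; 0 0 0 1]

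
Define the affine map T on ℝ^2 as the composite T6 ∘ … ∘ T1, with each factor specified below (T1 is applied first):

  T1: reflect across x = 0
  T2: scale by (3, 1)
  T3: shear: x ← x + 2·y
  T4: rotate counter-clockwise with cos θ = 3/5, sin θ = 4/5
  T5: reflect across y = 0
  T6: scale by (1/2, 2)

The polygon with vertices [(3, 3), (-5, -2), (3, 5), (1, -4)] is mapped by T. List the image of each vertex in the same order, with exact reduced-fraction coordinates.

T1 reflect across x = 0: (3, 3) → (-3, 3); (-5, -2) → (5, -2); (3, 5) → (-3, 5); (1, -4) → (-1, -4)
T2 scale by (3, 1): (-3, 3) → (-9, 3); (5, -2) → (15, -2); (-3, 5) → (-9, 5); (-1, -4) → (-3, -4)
T3 shear: x ← x + 2·y: (-9, 3) → (-3, 3); (15, -2) → (11, -2); (-9, 5) → (1, 5); (-3, -4) → (-11, -4)
T4 rotate counter-clockwise with cos θ = 3/5, sin θ = 4/5: (-3, 3) → (-21/5, -3/5); (11, -2) → (41/5, 38/5); (1, 5) → (-17/5, 19/5); (-11, -4) → (-17/5, -56/5)
T5 reflect across y = 0: (-21/5, -3/5) → (-21/5, 3/5); (41/5, 38/5) → (41/5, -38/5); (-17/5, 19/5) → (-17/5, -19/5); (-17/5, -56/5) → (-17/5, 56/5)
T6 scale by (1/2, 2): (-21/5, 3/5) → (-21/10, 6/5); (41/5, -38/5) → (41/10, -76/5); (-17/5, -19/5) → (-17/10, -38/5); (-17/5, 56/5) → (-17/10, 112/5)

image vertices: (-21/10, 6/5), (41/10, -76/5), (-17/10, -38/5), (-17/10, 112/5)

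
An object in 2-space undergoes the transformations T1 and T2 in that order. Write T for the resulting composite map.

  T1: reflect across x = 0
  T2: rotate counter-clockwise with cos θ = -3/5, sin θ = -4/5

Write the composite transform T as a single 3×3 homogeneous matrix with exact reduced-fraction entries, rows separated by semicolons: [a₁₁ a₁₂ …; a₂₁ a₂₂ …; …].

T = [3/5 4/5 0; 4/5 -3/5 0; 0 0 1]

T1 = [-1 0 0; 0 1 0; 0 0 1]
T2·T1 = [3/5 4/5 0; 4/5 -3/5 0; 0 0 1]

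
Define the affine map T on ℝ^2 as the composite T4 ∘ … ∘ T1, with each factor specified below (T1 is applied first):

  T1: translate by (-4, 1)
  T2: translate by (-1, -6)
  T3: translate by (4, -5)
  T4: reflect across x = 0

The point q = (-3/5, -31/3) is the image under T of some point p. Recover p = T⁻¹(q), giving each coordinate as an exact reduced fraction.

T1 = [1 0 -4; 0 1 1; 0 0 1]
T2·T1 = [1 0 -5; 0 1 -5; 0 0 1]
T3·…·T1 = [1 0 -1; 0 1 -10; 0 0 1]
T4·…·T1 = [-1 0 1; 0 1 -10; 0 0 1]
det M = -1; M⁻¹ = [-1 0 1; 0 1 10; 0 0 1]
M⁻¹ · (-3/5, -31/3)ᵀ = (8/5, -1/3)ᵀ

p = (8/5, -1/3)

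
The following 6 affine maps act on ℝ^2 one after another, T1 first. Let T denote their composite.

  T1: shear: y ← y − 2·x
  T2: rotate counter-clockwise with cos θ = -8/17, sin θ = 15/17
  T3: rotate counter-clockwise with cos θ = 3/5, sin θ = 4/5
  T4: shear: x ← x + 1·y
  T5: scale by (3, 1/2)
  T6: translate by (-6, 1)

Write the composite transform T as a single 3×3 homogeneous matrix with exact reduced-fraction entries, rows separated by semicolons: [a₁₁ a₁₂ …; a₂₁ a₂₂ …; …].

T1 = [1 0 0; -2 1 0; 0 0 1]
T2·T1 = [22/17 -15/17 0; 31/17 -8/17 0; 0 0 1]
T3·…·T1 = [-58/85 -13/85 0; 181/85 -84/85 0; 0 0 1]
T4·…·T1 = [123/85 -97/85 0; 181/85 -84/85 0; 0 0 1]
T5·…·T1 = [369/85 -291/85 0; 181/170 -42/85 0; 0 0 1]
T6·…·T1 = [369/85 -291/85 -6; 181/170 -42/85 1; 0 0 1]

T = [369/85 -291/85 -6; 181/170 -42/85 1; 0 0 1]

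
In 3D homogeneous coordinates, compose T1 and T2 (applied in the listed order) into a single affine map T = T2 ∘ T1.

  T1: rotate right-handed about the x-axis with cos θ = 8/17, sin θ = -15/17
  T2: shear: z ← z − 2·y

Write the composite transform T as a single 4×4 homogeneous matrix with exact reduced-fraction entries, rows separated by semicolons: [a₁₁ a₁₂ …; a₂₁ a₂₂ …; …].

T = [1 0 0 0; 0 8/17 15/17 0; 0 -31/17 -22/17 0; 0 0 0 1]

T1 = [1 0 0 0; 0 8/17 15/17 0; 0 -15/17 8/17 0; 0 0 0 1]
T2·T1 = [1 0 0 0; 0 8/17 15/17 0; 0 -31/17 -22/17 0; 0 0 0 1]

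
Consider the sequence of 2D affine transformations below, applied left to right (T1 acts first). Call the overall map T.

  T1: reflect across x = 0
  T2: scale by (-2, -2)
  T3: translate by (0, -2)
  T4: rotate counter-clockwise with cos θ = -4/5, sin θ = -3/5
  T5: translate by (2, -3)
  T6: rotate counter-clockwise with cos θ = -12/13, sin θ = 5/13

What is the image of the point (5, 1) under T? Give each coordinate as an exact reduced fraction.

T(p) = (649/65, 138/65)

T1 reflect across x = 0: (5, 1) → (-5, 1)
T2 scale by (-2, -2): (-5, 1) → (10, -2)
T3 translate by (0, -2): (10, -2) → (10, -4)
T4 rotate counter-clockwise with cos θ = -4/5, sin θ = -3/5: (10, -4) → (-52/5, -14/5)
T5 translate by (2, -3): (-52/5, -14/5) → (-42/5, -29/5)
T6 rotate counter-clockwise with cos θ = -12/13, sin θ = 5/13: (-42/5, -29/5) → (649/65, 138/65)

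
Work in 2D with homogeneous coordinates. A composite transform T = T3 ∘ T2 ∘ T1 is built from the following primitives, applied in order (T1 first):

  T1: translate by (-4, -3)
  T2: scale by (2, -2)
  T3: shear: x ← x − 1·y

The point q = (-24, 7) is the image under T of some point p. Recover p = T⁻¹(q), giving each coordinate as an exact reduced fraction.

p = (-9/2, -1/2)

T1 = [1 0 -4; 0 1 -3; 0 0 1]
T2·T1 = [2 0 -8; 0 -2 6; 0 0 1]
T3·…·T1 = [2 2 -14; 0 -2 6; 0 0 1]
det M = -4; M⁻¹ = [1/2 1/2 4; 0 -1/2 3; 0 0 1]
M⁻¹ · (-24, 7)ᵀ = (-9/2, -1/2)ᵀ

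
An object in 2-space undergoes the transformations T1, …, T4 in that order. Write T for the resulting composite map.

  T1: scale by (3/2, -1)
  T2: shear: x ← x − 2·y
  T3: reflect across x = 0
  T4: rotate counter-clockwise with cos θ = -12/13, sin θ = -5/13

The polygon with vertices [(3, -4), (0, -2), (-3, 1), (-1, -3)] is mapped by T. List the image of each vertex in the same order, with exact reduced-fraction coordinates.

T1 scale by (3/2, -1): (3, -4) → (9/2, 4); (0, -2) → (0, 2); (-3, 1) → (-9/2, -1); (-1, -3) → (-3/2, 3)
T2 shear: x ← x − 2·y: (9/2, 4) → (-7/2, 4); (0, 2) → (-4, 2); (-9/2, -1) → (-5/2, -1); (-3/2, 3) → (-15/2, 3)
T3 reflect across x = 0: (-7/2, 4) → (7/2, 4); (-4, 2) → (4, 2); (-5/2, -1) → (5/2, -1); (-15/2, 3) → (15/2, 3)
T4 rotate counter-clockwise with cos θ = -12/13, sin θ = -5/13: (7/2, 4) → (-22/13, -131/26); (4, 2) → (-38/13, -44/13); (5/2, -1) → (-35/13, -1/26); (15/2, 3) → (-75/13, -147/26)

image vertices: (-22/13, -131/26), (-38/13, -44/13), (-35/13, -1/26), (-75/13, -147/26)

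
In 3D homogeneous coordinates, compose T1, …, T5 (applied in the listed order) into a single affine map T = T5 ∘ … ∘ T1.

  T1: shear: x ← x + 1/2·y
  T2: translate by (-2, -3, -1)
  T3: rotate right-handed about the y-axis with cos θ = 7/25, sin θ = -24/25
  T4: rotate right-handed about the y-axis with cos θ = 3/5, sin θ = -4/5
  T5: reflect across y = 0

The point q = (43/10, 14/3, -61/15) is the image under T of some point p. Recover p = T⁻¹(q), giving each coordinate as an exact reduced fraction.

p = (-3, -5/3, 0)

T1 = [1 1/2 0 0; 0 1 0 0; 0 0 1 0; 0 0 0 1]
T2·T1 = [1 1/2 0 -2; 0 1 0 -3; 0 0 1 -1; 0 0 0 1]
T3·…·T1 = [7/25 7/50 -24/25 2/5; 0 1 0 -3; 24/25 12/25 7/25 -11/5; 0 0 0 1]
T4·…·T1 = [-3/5 -3/10 -4/5 2; 0 1 0 -3; 4/5 2/5 -3/5 -1; 0 0 0 1]
T5·…·T1 = [-3/5 -3/10 -4/5 2; 0 -1 0 3; 4/5 2/5 -3/5 -1; 0 0 0 1]
det M = -1; M⁻¹ = [-3/5 1/2 4/5 1/2; 0 -1 0 3; -4/5 0 -3/5 1; 0 0 0 1]
M⁻¹ · (43/10, 14/3, -61/15)ᵀ = (-3, -5/3, 0)ᵀ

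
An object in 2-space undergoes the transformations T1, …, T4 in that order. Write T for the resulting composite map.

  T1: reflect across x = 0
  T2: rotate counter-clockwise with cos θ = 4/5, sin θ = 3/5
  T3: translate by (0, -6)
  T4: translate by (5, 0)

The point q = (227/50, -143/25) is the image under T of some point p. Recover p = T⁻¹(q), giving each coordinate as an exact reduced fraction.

p = (1/5, 1/2)

T1 = [-1 0 0; 0 1 0; 0 0 1]
T2·T1 = [-4/5 -3/5 0; -3/5 4/5 0; 0 0 1]
T3·…·T1 = [-4/5 -3/5 0; -3/5 4/5 -6; 0 0 1]
T4·…·T1 = [-4/5 -3/5 5; -3/5 4/5 -6; 0 0 1]
det M = -1; M⁻¹ = [-4/5 -3/5 2/5; -3/5 4/5 39/5; 0 0 1]
M⁻¹ · (227/50, -143/25)ᵀ = (1/5, 1/2)ᵀ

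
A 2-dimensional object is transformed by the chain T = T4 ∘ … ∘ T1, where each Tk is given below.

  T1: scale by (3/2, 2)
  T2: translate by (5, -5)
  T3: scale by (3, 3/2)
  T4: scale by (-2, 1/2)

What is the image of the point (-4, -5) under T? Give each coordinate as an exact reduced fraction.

T(p) = (6, -45/4)

T1 scale by (3/2, 2): (-4, -5) → (-6, -10)
T2 translate by (5, -5): (-6, -10) → (-1, -15)
T3 scale by (3, 3/2): (-1, -15) → (-3, -45/2)
T4 scale by (-2, 1/2): (-3, -45/2) → (6, -45/4)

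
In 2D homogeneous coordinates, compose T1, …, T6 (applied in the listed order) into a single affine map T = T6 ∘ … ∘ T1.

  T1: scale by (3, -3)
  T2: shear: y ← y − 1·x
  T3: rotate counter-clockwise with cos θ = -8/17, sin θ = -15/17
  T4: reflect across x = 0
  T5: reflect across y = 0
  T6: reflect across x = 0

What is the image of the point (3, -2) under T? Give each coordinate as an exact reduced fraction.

T1 scale by (3, -3): (3, -2) → (9, 6)
T2 shear: y ← y − 1·x: (9, 6) → (9, -3)
T3 rotate counter-clockwise with cos θ = -8/17, sin θ = -15/17: (9, -3) → (-117/17, -111/17)
T4 reflect across x = 0: (-117/17, -111/17) → (117/17, -111/17)
T5 reflect across y = 0: (117/17, -111/17) → (117/17, 111/17)
T6 reflect across x = 0: (117/17, 111/17) → (-117/17, 111/17)

T(p) = (-117/17, 111/17)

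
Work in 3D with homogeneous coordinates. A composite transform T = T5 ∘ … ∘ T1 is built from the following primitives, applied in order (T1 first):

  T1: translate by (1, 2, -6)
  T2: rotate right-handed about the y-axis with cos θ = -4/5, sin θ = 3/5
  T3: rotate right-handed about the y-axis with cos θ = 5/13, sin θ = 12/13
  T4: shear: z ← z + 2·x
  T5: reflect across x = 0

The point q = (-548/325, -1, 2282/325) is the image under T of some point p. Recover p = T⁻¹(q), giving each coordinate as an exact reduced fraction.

p = (-3/5, -3, 2)

T1 = [1 0 0 1; 0 1 0 2; 0 0 1 -6; 0 0 0 1]
T2·T1 = [-4/5 0 3/5 -22/5; 0 1 0 2; -3/5 0 -4/5 21/5; 0 0 0 1]
T3·…·T1 = [-56/65 0 -33/65 142/65; 0 1 0 2; 33/65 0 -56/65 369/65; 0 0 0 1]
T4·…·T1 = [-56/65 0 -33/65 142/65; 0 1 0 2; -79/65 0 -122/65 653/65; 0 0 0 1]
T5·…·T1 = [56/65 0 33/65 -142/65; 0 1 0 2; -79/65 0 -122/65 653/65; 0 0 0 1]
det M = -1; M⁻¹ = [122/65 0 33/65 -1; 0 1 0 -2; -79/65 0 -56/65 6; 0 0 0 1]
M⁻¹ · (-548/325, -1, 2282/325)ᵀ = (-3/5, -3, 2)ᵀ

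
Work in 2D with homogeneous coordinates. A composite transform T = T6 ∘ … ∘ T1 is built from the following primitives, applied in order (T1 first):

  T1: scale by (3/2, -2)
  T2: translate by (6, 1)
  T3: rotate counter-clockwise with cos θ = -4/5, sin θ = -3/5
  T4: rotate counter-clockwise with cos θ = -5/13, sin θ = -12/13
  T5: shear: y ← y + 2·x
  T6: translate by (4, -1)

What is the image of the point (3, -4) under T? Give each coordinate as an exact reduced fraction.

T1 scale by (3/2, -2): (3, -4) → (9/2, 8)
T2 translate by (6, 1): (9/2, 8) → (21/2, 9)
T3 rotate counter-clockwise with cos θ = -4/5, sin θ = -3/5: (21/2, 9) → (-3, -27/2)
T4 rotate counter-clockwise with cos θ = -5/13, sin θ = -12/13: (-3, -27/2) → (-147/13, 207/26)
T5 shear: y ← y + 2·x: (-147/13, 207/26) → (-147/13, -381/26)
T6 translate by (4, -1): (-147/13, -381/26) → (-95/13, -407/26)

T(p) = (-95/13, -407/26)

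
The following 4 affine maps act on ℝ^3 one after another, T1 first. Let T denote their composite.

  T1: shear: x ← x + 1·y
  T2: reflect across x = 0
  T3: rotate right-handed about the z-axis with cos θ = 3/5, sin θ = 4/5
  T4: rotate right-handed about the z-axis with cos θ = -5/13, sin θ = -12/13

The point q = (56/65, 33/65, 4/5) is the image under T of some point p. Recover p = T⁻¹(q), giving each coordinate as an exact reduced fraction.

T1 = [1 1 0 0; 0 1 0 0; 0 0 1 0; 0 0 0 1]
T2·T1 = [-1 -1 0 0; 0 1 0 0; 0 0 1 0; 0 0 0 1]
T3·…·T1 = [-3/5 -7/5 0 0; -4/5 -1/5 0 0; 0 0 1 0; 0 0 0 1]
T4·…·T1 = [-33/65 23/65 0 0; 56/65 89/65 0 0; 0 0 1 0; 0 0 0 1]
det M = -1; M⁻¹ = [-89/65 23/65 0 0; 56/65 33/65 0 0; 0 0 1 0; 0 0 0 1]
M⁻¹ · (56/65, 33/65, 4/5)ᵀ = (-1, 1, 4/5)ᵀ

p = (-1, 1, 4/5)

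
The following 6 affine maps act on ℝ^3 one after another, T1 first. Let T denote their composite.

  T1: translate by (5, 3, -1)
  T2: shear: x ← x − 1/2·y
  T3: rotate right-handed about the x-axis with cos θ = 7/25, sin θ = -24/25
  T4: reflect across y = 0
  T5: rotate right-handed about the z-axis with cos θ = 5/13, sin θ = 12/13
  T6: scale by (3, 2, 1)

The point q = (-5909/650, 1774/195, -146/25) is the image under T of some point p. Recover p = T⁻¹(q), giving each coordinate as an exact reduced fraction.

T1 = [1 0 0 5; 0 1 0 3; 0 0 1 -1; 0 0 0 1]
T2·T1 = [1 -1/2 0 7/2; 0 1 0 3; 0 0 1 -1; 0 0 0 1]
T3·…·T1 = [1 -1/2 0 7/2; 0 7/25 24/25 -3/25; 0 -24/25 7/25 -79/25; 0 0 0 1]
T4·…·T1 = [1 -1/2 0 7/2; 0 -7/25 -24/25 3/25; 0 -24/25 7/25 -79/25; 0 0 0 1]
T5·…·T1 = [5/13 43/650 288/325 803/650; 12/13 -37/65 -24/65 213/65; 0 -24/25 7/25 -79/25; 0 0 0 1]
T6·…·T1 = [15/13 129/650 864/325 2409/650; 24/13 -74/65 -48/65 426/65; 0 -24/25 7/25 -79/25; 0 0 0 1]
det M = -6; M⁻¹ = [167/975 113/260 -12/25 -5; 28/325 -7/130 -24/25 -3; 96/325 -12/65 7/25 1; 0 0 0 1]
M⁻¹ · (-5909/650, 1774/195, -146/25)ᵀ = (1/5, 4/3, -5)ᵀ

p = (1/5, 4/3, -5)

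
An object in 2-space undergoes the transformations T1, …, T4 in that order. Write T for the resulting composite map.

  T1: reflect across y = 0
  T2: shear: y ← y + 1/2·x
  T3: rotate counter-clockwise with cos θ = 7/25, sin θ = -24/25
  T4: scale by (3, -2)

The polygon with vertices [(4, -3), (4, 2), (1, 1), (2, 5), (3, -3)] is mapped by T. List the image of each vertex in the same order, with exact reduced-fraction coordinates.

image vertices: (444/25, 122/25), (84/25, 192/25), (-3/5, 11/5), (-246/25, 152/25), (387/25, 81/25)

T1 reflect across y = 0: (4, -3) → (4, 3); (4, 2) → (4, -2); (1, 1) → (1, -1); (2, 5) → (2, -5); (3, -3) → (3, 3)
T2 shear: y ← y + 1/2·x: (4, 3) → (4, 5); (4, -2) → (4, 0); (1, -1) → (1, -1/2); (2, -5) → (2, -4); (3, 3) → (3, 9/2)
T3 rotate counter-clockwise with cos θ = 7/25, sin θ = -24/25: (4, 5) → (148/25, -61/25); (4, 0) → (28/25, -96/25); (1, -1/2) → (-1/5, -11/10); (2, -4) → (-82/25, -76/25); (3, 9/2) → (129/25, -81/50)
T4 scale by (3, -2): (148/25, -61/25) → (444/25, 122/25); (28/25, -96/25) → (84/25, 192/25); (-1/5, -11/10) → (-3/5, 11/5); (-82/25, -76/25) → (-246/25, 152/25); (129/25, -81/50) → (387/25, 81/25)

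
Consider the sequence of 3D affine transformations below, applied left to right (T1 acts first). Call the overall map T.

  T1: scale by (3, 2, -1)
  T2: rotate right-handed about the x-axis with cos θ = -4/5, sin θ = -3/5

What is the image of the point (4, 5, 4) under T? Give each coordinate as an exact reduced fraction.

T1 scale by (3, 2, -1): (4, 5, 4) → (12, 10, -4)
T2 rotate right-handed about the x-axis with cos θ = -4/5, sin θ = -3/5: (12, 10, -4) → (12, -52/5, -14/5)

T(p) = (12, -52/5, -14/5)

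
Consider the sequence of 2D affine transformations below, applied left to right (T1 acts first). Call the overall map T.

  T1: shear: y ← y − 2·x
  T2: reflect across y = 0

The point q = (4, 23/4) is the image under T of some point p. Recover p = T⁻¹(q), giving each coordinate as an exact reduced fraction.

T1 = [1 0 0; -2 1 0; 0 0 1]
T2·T1 = [1 0 0; 2 -1 0; 0 0 1]
det M = -1; M⁻¹ = [1 0 0; 2 -1 0; 0 0 1]
M⁻¹ · (4, 23/4)ᵀ = (4, 9/4)ᵀ

p = (4, 9/4)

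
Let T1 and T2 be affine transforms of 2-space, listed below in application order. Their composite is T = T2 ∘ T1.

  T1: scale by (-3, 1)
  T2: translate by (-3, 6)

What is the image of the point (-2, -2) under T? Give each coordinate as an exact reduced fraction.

T1 scale by (-3, 1): (-2, -2) → (6, -2)
T2 translate by (-3, 6): (6, -2) → (3, 4)

T(p) = (3, 4)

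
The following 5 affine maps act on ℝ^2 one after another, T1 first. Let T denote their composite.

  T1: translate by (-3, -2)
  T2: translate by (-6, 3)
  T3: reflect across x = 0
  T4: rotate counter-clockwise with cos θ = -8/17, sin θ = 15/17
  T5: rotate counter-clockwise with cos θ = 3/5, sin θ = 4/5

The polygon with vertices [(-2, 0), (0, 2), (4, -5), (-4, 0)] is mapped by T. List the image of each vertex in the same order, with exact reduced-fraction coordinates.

T1 translate by (-3, -2): (-2, 0) → (-5, -2); (0, 2) → (-3, 0); (4, -5) → (1, -7); (-4, 0) → (-7, -2)
T2 translate by (-6, 3): (-5, -2) → (-11, 1); (-3, 0) → (-9, 3); (1, -7) → (-5, -4); (-7, -2) → (-13, 1)
T3 reflect across x = 0: (-11, 1) → (11, 1); (-9, 3) → (9, 3); (-5, -4) → (5, -4); (-13, 1) → (13, 1)
T4 rotate counter-clockwise with cos θ = -8/17, sin θ = 15/17: (11, 1) → (-103/17, 157/17); (9, 3) → (-117/17, 111/17); (5, -4) → (20/17, 107/17); (13, 1) → (-7, 11)
T5 rotate counter-clockwise with cos θ = 3/5, sin θ = 4/5: (-103/17, 157/17) → (-937/85, 59/85); (-117/17, 111/17) → (-159/17, -27/17); (20/17, 107/17) → (-368/85, 401/85); (-7, 11) → (-13, 1)

image vertices: (-937/85, 59/85), (-159/17, -27/17), (-368/85, 401/85), (-13, 1)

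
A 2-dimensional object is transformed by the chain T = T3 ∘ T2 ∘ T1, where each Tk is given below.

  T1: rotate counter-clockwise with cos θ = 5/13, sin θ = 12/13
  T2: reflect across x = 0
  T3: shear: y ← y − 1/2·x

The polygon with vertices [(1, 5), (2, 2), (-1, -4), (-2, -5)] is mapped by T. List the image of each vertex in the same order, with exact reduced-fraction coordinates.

T1 rotate counter-clockwise with cos θ = 5/13, sin θ = 12/13: (1, 5) → (-55/13, 37/13); (2, 2) → (-14/13, 34/13); (-1, -4) → (43/13, -32/13); (-2, -5) → (50/13, -49/13)
T2 reflect across x = 0: (-55/13, 37/13) → (55/13, 37/13); (-14/13, 34/13) → (14/13, 34/13); (43/13, -32/13) → (-43/13, -32/13); (50/13, -49/13) → (-50/13, -49/13)
T3 shear: y ← y − 1/2·x: (55/13, 37/13) → (55/13, 19/26); (14/13, 34/13) → (14/13, 27/13); (-43/13, -32/13) → (-43/13, -21/26); (-50/13, -49/13) → (-50/13, -24/13)

image vertices: (55/13, 19/26), (14/13, 27/13), (-43/13, -21/26), (-50/13, -24/13)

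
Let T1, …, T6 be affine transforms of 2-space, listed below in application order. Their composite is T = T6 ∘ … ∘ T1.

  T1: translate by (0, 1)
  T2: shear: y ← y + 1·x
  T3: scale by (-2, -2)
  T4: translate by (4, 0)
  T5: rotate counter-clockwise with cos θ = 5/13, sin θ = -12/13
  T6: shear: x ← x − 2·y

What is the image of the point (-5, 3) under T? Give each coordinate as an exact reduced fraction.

T1 translate by (0, 1): (-5, 3) → (-5, 4)
T2 shear: y ← y + 1·x: (-5, 4) → (-5, -1)
T3 scale by (-2, -2): (-5, -1) → (10, 2)
T4 translate by (4, 0): (10, 2) → (14, 2)
T5 rotate counter-clockwise with cos θ = 5/13, sin θ = -12/13: (14, 2) → (94/13, -158/13)
T6 shear: x ← x − 2·y: (94/13, -158/13) → (410/13, -158/13)

T(p) = (410/13, -158/13)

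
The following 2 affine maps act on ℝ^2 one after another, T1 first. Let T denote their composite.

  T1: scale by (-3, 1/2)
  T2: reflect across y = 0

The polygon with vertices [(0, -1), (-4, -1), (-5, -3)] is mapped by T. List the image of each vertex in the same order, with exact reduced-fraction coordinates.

T1 scale by (-3, 1/2): (0, -1) → (0, -1/2); (-4, -1) → (12, -1/2); (-5, -3) → (15, -3/2)
T2 reflect across y = 0: (0, -1/2) → (0, 1/2); (12, -1/2) → (12, 1/2); (15, -3/2) → (15, 3/2)

image vertices: (0, 1/2), (12, 1/2), (15, 3/2)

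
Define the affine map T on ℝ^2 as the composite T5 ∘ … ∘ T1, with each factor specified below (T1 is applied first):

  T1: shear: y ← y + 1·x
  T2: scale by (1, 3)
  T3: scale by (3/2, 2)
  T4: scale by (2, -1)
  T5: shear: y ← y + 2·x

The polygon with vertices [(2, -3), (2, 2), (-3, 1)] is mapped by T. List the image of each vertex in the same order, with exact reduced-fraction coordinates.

image vertices: (6, 18), (6, -12), (-9, -6)

T1 shear: y ← y + 1·x: (2, -3) → (2, -1); (2, 2) → (2, 4); (-3, 1) → (-3, -2)
T2 scale by (1, 3): (2, -1) → (2, -3); (2, 4) → (2, 12); (-3, -2) → (-3, -6)
T3 scale by (3/2, 2): (2, -3) → (3, -6); (2, 12) → (3, 24); (-3, -6) → (-9/2, -12)
T4 scale by (2, -1): (3, -6) → (6, 6); (3, 24) → (6, -24); (-9/2, -12) → (-9, 12)
T5 shear: y ← y + 2·x: (6, 6) → (6, 18); (6, -24) → (6, -12); (-9, 12) → (-9, -6)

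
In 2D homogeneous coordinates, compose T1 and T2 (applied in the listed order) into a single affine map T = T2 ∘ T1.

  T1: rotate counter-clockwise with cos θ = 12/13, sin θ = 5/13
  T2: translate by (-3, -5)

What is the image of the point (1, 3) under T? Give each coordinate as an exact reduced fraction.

T1 rotate counter-clockwise with cos θ = 12/13, sin θ = 5/13: (1, 3) → (-3/13, 41/13)
T2 translate by (-3, -5): (-3/13, 41/13) → (-42/13, -24/13)

T(p) = (-42/13, -24/13)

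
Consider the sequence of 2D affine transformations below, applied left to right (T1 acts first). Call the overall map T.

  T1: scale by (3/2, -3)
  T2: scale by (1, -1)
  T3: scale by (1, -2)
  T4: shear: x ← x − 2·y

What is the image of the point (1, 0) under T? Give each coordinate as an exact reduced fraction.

T1 scale by (3/2, -3): (1, 0) → (3/2, 0)
T2 scale by (1, -1): (3/2, 0) → (3/2, 0)
T3 scale by (1, -2): (3/2, 0) → (3/2, 0)
T4 shear: x ← x − 2·y: (3/2, 0) → (3/2, 0)

T(p) = (3/2, 0)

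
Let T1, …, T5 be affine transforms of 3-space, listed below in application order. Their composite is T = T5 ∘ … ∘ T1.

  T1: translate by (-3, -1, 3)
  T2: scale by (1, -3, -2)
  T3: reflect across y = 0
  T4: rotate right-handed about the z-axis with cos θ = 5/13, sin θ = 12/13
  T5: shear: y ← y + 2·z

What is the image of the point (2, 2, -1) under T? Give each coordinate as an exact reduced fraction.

T(p) = (-41/13, -101/13, -4)

T1 translate by (-3, -1, 3): (2, 2, -1) → (-1, 1, 2)
T2 scale by (1, -3, -2): (-1, 1, 2) → (-1, -3, -4)
T3 reflect across y = 0: (-1, -3, -4) → (-1, 3, -4)
T4 rotate right-handed about the z-axis with cos θ = 5/13, sin θ = 12/13: (-1, 3, -4) → (-41/13, 3/13, -4)
T5 shear: y ← y + 2·z: (-41/13, 3/13, -4) → (-41/13, -101/13, -4)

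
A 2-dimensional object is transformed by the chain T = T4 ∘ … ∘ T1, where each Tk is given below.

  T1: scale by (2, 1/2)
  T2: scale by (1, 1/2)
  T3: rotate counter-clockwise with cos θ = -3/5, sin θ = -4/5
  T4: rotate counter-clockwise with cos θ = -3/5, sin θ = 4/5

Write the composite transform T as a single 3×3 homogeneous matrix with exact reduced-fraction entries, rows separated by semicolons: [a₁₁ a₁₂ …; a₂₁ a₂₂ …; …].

T1 = [2 0 0; 0 1/2 0; 0 0 1]
T2·T1 = [2 0 0; 0 1/4 0; 0 0 1]
T3·…·T1 = [-6/5 1/5 0; -8/5 -3/20 0; 0 0 1]
T4·…·T1 = [2 0 0; 0 1/4 0; 0 0 1]

T = [2 0 0; 0 1/4 0; 0 0 1]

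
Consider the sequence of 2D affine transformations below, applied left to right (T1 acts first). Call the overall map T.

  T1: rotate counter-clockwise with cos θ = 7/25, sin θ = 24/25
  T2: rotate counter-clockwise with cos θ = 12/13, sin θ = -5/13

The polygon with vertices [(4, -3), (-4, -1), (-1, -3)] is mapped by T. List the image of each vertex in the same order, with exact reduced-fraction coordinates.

image vertices: (63/13, 16/13), (-563/325, -1216/325), (111/65, -173/65)

T1 rotate counter-clockwise with cos θ = 7/25, sin θ = 24/25: (4, -3) → (4, 3); (-4, -1) → (-4/25, -103/25); (-1, -3) → (13/5, -9/5)
T2 rotate counter-clockwise with cos θ = 12/13, sin θ = -5/13: (4, 3) → (63/13, 16/13); (-4/25, -103/25) → (-563/325, -1216/325); (13/5, -9/5) → (111/65, -173/65)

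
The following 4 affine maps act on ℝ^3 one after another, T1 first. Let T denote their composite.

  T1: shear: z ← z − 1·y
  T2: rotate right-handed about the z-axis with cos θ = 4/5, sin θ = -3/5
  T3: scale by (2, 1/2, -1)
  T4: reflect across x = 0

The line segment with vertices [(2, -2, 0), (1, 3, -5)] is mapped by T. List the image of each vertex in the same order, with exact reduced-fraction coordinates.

image vertices: (-4/5, -7/5, -2), (-26/5, 9/10, 8)

T1 shear: z ← z − 1·y: (2, -2, 0) → (2, -2, 2); (1, 3, -5) → (1, 3, -8)
T2 rotate right-handed about the z-axis with cos θ = 4/5, sin θ = -3/5: (2, -2, 2) → (2/5, -14/5, 2); (1, 3, -8) → (13/5, 9/5, -8)
T3 scale by (2, 1/2, -1): (2/5, -14/5, 2) → (4/5, -7/5, -2); (13/5, 9/5, -8) → (26/5, 9/10, 8)
T4 reflect across x = 0: (4/5, -7/5, -2) → (-4/5, -7/5, -2); (26/5, 9/10, 8) → (-26/5, 9/10, 8)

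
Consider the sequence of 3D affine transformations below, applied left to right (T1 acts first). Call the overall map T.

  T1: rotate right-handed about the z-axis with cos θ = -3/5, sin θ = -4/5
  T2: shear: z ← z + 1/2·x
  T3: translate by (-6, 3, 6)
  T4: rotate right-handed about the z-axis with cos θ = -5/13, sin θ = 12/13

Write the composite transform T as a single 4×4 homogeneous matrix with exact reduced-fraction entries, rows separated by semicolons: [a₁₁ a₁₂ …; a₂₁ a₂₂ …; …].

T = [63/65 16/65 0 -6/13; -16/65 63/65 0 -87/13; -3/10 2/5 1 6; 0 0 0 1]

T1 = [-3/5 4/5 0 0; -4/5 -3/5 0 0; 0 0 1 0; 0 0 0 1]
T2·T1 = [-3/5 4/5 0 0; -4/5 -3/5 0 0; -3/10 2/5 1 0; 0 0 0 1]
T3·…·T1 = [-3/5 4/5 0 -6; -4/5 -3/5 0 3; -3/10 2/5 1 6; 0 0 0 1]
T4·…·T1 = [63/65 16/65 0 -6/13; -16/65 63/65 0 -87/13; -3/10 2/5 1 6; 0 0 0 1]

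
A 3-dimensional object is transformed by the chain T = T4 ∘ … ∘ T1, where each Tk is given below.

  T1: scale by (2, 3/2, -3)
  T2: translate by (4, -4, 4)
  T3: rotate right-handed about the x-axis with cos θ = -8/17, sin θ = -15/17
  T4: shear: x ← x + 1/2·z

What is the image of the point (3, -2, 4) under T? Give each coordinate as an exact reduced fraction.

T(p) = (509/34, -64/17, 169/17)

T1 scale by (2, 3/2, -3): (3, -2, 4) → (6, -3, -12)
T2 translate by (4, -4, 4): (6, -3, -12) → (10, -7, -8)
T3 rotate right-handed about the x-axis with cos θ = -8/17, sin θ = -15/17: (10, -7, -8) → (10, -64/17, 169/17)
T4 shear: x ← x + 1/2·z: (10, -64/17, 169/17) → (509/34, -64/17, 169/17)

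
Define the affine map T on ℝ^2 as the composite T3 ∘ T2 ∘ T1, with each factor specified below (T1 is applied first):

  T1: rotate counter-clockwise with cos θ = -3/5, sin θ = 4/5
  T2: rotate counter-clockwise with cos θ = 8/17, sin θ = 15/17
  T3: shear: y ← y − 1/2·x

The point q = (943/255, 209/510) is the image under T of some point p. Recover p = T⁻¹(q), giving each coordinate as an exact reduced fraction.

T1 = [-3/5 -4/5 0; 4/5 -3/5 0; 0 0 1]
T2·T1 = [-84/85 13/85 0; -13/85 -84/85 0; 0 0 1]
T3·…·T1 = [-84/85 13/85 0; 29/85 -181/170 0; 0 0 1]
det M = 1; M⁻¹ = [-181/170 -13/85 0; -29/85 -84/85 0; 0 0 1]
M⁻¹ · (943/255, 209/510)ᵀ = (-4, -5/3)ᵀ

p = (-4, -5/3)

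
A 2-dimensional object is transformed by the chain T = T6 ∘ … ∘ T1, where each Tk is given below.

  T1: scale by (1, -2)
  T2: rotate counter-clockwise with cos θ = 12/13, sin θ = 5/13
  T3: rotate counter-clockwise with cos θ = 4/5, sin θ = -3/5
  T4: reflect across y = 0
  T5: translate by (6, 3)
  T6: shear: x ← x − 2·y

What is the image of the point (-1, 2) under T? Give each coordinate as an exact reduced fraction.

T(p) = (-599/65, 431/65)

T1 scale by (1, -2): (-1, 2) → (-1, -4)
T2 rotate counter-clockwise with cos θ = 12/13, sin θ = 5/13: (-1, -4) → (8/13, -53/13)
T3 rotate counter-clockwise with cos θ = 4/5, sin θ = -3/5: (8/13, -53/13) → (-127/65, -236/65)
T4 reflect across y = 0: (-127/65, -236/65) → (-127/65, 236/65)
T5 translate by (6, 3): (-127/65, 236/65) → (263/65, 431/65)
T6 shear: x ← x − 2·y: (263/65, 431/65) → (-599/65, 431/65)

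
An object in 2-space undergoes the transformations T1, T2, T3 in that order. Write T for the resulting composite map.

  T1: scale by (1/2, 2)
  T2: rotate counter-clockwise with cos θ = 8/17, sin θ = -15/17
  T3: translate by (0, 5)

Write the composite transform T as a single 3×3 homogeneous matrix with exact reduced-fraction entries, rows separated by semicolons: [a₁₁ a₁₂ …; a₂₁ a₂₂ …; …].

T1 = [1/2 0 0; 0 2 0; 0 0 1]
T2·T1 = [4/17 30/17 0; -15/34 16/17 0; 0 0 1]
T3·…·T1 = [4/17 30/17 0; -15/34 16/17 5; 0 0 1]

T = [4/17 30/17 0; -15/34 16/17 5; 0 0 1]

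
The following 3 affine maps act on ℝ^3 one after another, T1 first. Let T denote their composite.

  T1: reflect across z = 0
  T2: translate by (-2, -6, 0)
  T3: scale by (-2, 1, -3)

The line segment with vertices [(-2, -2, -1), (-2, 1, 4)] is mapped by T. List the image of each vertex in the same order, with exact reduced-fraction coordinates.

T1 reflect across z = 0: (-2, -2, -1) → (-2, -2, 1); (-2, 1, 4) → (-2, 1, -4)
T2 translate by (-2, -6, 0): (-2, -2, 1) → (-4, -8, 1); (-2, 1, -4) → (-4, -5, -4)
T3 scale by (-2, 1, -3): (-4, -8, 1) → (8, -8, -3); (-4, -5, -4) → (8, -5, 12)

image vertices: (8, -8, -3), (8, -5, 12)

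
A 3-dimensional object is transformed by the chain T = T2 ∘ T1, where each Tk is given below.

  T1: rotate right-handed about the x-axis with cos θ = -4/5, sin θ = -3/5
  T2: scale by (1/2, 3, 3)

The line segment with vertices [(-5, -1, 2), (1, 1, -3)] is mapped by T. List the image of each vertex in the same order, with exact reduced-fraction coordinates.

T1 rotate right-handed about the x-axis with cos θ = -4/5, sin θ = -3/5: (-5, -1, 2) → (-5, 2, -1); (1, 1, -3) → (1, -13/5, 9/5)
T2 scale by (1/2, 3, 3): (-5, 2, -1) → (-5/2, 6, -3); (1, -13/5, 9/5) → (1/2, -39/5, 27/5)

image vertices: (-5/2, 6, -3), (1/2, -39/5, 27/5)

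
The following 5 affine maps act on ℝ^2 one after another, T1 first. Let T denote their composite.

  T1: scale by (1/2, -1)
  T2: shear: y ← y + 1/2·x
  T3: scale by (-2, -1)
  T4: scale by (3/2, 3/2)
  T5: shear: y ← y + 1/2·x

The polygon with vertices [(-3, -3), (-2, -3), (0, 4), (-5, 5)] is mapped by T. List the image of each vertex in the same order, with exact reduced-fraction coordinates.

image vertices: (9/2, -9/8), (3, -9/4), (0, 6), (15/2, 105/8)

T1 scale by (1/2, -1): (-3, -3) → (-3/2, 3); (-2, -3) → (-1, 3); (0, 4) → (0, -4); (-5, 5) → (-5/2, -5)
T2 shear: y ← y + 1/2·x: (-3/2, 3) → (-3/2, 9/4); (-1, 3) → (-1, 5/2); (0, -4) → (0, -4); (-5/2, -5) → (-5/2, -25/4)
T3 scale by (-2, -1): (-3/2, 9/4) → (3, -9/4); (-1, 5/2) → (2, -5/2); (0, -4) → (0, 4); (-5/2, -25/4) → (5, 25/4)
T4 scale by (3/2, 3/2): (3, -9/4) → (9/2, -27/8); (2, -5/2) → (3, -15/4); (0, 4) → (0, 6); (5, 25/4) → (15/2, 75/8)
T5 shear: y ← y + 1/2·x: (9/2, -27/8) → (9/2, -9/8); (3, -15/4) → (3, -9/4); (0, 6) → (0, 6); (15/2, 75/8) → (15/2, 105/8)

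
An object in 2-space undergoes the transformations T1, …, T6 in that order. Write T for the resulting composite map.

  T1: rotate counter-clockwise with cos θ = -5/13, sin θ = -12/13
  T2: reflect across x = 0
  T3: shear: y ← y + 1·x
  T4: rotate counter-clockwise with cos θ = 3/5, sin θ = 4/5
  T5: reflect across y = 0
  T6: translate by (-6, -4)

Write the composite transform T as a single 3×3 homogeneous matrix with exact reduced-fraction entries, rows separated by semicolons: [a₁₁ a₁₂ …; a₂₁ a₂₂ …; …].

T1 = [-5/13 12/13 0; -12/13 -5/13 0; 0 0 1]
T2·T1 = [5/13 -12/13 0; -12/13 -5/13 0; 0 0 1]
T3·…·T1 = [5/13 -12/13 0; -7/13 -17/13 0; 0 0 1]
T4·…·T1 = [43/65 32/65 0; -1/65 -99/65 0; 0 0 1]
T5·…·T1 = [43/65 32/65 0; 1/65 99/65 0; 0 0 1]
T6·…·T1 = [43/65 32/65 -6; 1/65 99/65 -4; 0 0 1]

T = [43/65 32/65 -6; 1/65 99/65 -4; 0 0 1]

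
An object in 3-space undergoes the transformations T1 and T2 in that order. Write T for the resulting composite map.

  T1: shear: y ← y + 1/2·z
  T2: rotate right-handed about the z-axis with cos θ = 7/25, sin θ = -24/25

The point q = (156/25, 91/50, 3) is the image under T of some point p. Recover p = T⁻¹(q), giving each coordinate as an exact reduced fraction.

T1 = [1 0 0 0; 0 1 1/2 0; 0 0 1 0; 0 0 0 1]
T2·T1 = [7/25 24/25 12/25 0; -24/25 7/25 7/50 0; 0 0 1 0; 0 0 0 1]
det M = 1; M⁻¹ = [7/25 -24/25 0 0; 24/25 7/25 -1/2 0; 0 0 1 0; 0 0 0 1]
M⁻¹ · (156/25, 91/50, 3)ᵀ = (0, 5, 3)ᵀ

p = (0, 5, 3)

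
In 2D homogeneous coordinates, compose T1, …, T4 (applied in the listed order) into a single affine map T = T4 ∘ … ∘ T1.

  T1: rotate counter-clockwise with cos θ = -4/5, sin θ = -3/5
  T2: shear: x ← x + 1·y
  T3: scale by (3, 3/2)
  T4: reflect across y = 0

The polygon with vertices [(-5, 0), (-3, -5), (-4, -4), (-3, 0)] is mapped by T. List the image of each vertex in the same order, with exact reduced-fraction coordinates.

T1 rotate counter-clockwise with cos θ = -4/5, sin θ = -3/5: (-5, 0) → (4, 3); (-3, -5) → (-3/5, 29/5); (-4, -4) → (4/5, 28/5); (-3, 0) → (12/5, 9/5)
T2 shear: x ← x + 1·y: (4, 3) → (7, 3); (-3/5, 29/5) → (26/5, 29/5); (4/5, 28/5) → (32/5, 28/5); (12/5, 9/5) → (21/5, 9/5)
T3 scale by (3, 3/2): (7, 3) → (21, 9/2); (26/5, 29/5) → (78/5, 87/10); (32/5, 28/5) → (96/5, 42/5); (21/5, 9/5) → (63/5, 27/10)
T4 reflect across y = 0: (21, 9/2) → (21, -9/2); (78/5, 87/10) → (78/5, -87/10); (96/5, 42/5) → (96/5, -42/5); (63/5, 27/10) → (63/5, -27/10)

image vertices: (21, -9/2), (78/5, -87/10), (96/5, -42/5), (63/5, -27/10)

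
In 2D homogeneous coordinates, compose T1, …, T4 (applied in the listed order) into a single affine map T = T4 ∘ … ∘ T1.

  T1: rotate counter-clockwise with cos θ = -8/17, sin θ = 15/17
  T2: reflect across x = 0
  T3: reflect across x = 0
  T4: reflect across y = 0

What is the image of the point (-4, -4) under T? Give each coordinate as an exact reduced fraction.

T(p) = (92/17, 28/17)

T1 rotate counter-clockwise with cos θ = -8/17, sin θ = 15/17: (-4, -4) → (92/17, -28/17)
T2 reflect across x = 0: (92/17, -28/17) → (-92/17, -28/17)
T3 reflect across x = 0: (-92/17, -28/17) → (92/17, -28/17)
T4 reflect across y = 0: (92/17, -28/17) → (92/17, 28/17)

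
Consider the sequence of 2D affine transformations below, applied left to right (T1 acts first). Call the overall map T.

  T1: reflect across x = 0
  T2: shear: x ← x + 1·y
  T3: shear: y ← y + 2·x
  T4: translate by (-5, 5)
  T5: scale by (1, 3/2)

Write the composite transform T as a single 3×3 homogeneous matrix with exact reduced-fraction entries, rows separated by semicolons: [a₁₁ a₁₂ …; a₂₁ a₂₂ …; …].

T1 = [-1 0 0; 0 1 0; 0 0 1]
T2·T1 = [-1 1 0; 0 1 0; 0 0 1]
T3·…·T1 = [-1 1 0; -2 3 0; 0 0 1]
T4·…·T1 = [-1 1 -5; -2 3 5; 0 0 1]
T5·…·T1 = [-1 1 -5; -3 9/2 15/2; 0 0 1]

T = [-1 1 -5; -3 9/2 15/2; 0 0 1]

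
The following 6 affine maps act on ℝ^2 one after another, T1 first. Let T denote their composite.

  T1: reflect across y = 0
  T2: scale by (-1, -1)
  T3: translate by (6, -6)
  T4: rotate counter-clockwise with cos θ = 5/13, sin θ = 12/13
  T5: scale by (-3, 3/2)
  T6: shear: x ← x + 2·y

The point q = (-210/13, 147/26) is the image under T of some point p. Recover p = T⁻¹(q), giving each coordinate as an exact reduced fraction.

T1 = [1 0 0; 0 -1 0; 0 0 1]
T2·T1 = [-1 0 0; 0 1 0; 0 0 1]
T3·…·T1 = [-1 0 6; 0 1 -6; 0 0 1]
T4·…·T1 = [-5/13 -12/13 102/13; -12/13 5/13 42/13; 0 0 1]
T5·…·T1 = [15/13 36/13 -306/13; -18/13 15/26 63/13; 0 0 1]
T6·…·T1 = [-21/13 51/13 -180/13; -18/13 15/26 63/13; 0 0 1]
det M = 9/2; M⁻¹ = [5/39 -34/39 6; 4/13 -14/39 6; 0 0 1]
M⁻¹ · (-210/13, 147/26)ᵀ = (-1, -1)ᵀ

p = (-1, -1)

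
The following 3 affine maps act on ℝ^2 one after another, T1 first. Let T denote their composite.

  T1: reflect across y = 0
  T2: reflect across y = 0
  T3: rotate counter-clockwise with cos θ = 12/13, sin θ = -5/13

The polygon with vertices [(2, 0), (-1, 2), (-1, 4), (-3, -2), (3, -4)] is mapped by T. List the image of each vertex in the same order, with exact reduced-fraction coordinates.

T1 reflect across y = 0: (2, 0) → (2, 0); (-1, 2) → (-1, -2); (-1, 4) → (-1, -4); (-3, -2) → (-3, 2); (3, -4) → (3, 4)
T2 reflect across y = 0: (2, 0) → (2, 0); (-1, -2) → (-1, 2); (-1, -4) → (-1, 4); (-3, 2) → (-3, -2); (3, 4) → (3, -4)
T3 rotate counter-clockwise with cos θ = 12/13, sin θ = -5/13: (2, 0) → (24/13, -10/13); (-1, 2) → (-2/13, 29/13); (-1, 4) → (8/13, 53/13); (-3, -2) → (-46/13, -9/13); (3, -4) → (16/13, -63/13)

image vertices: (24/13, -10/13), (-2/13, 29/13), (8/13, 53/13), (-46/13, -9/13), (16/13, -63/13)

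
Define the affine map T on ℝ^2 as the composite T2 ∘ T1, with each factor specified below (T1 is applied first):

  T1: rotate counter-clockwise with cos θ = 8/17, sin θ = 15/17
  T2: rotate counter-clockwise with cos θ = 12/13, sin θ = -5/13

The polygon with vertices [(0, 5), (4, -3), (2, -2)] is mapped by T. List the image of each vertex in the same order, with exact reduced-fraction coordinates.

image vertices: (-700/221, 855/221), (1104/221, 47/221), (622/221, -62/221)

T1 rotate counter-clockwise with cos θ = 8/17, sin θ = 15/17: (0, 5) → (-75/17, 40/17); (4, -3) → (77/17, 36/17); (2, -2) → (46/17, 14/17)
T2 rotate counter-clockwise with cos θ = 12/13, sin θ = -5/13: (-75/17, 40/17) → (-700/221, 855/221); (77/17, 36/17) → (1104/221, 47/221); (46/17, 14/17) → (622/221, -62/221)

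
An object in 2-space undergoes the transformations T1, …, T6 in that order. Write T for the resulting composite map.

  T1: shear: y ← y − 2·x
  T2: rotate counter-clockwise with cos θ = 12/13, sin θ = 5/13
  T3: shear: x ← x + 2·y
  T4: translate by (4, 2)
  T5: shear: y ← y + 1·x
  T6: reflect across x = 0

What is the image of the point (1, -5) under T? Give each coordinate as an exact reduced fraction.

T(p) = (59/13, -112/13)

T1 shear: y ← y − 2·x: (1, -5) → (1, -7)
T2 rotate counter-clockwise with cos θ = 12/13, sin θ = 5/13: (1, -7) → (47/13, -79/13)
T3 shear: x ← x + 2·y: (47/13, -79/13) → (-111/13, -79/13)
T4 translate by (4, 2): (-111/13, -79/13) → (-59/13, -53/13)
T5 shear: y ← y + 1·x: (-59/13, -53/13) → (-59/13, -112/13)
T6 reflect across x = 0: (-59/13, -112/13) → (59/13, -112/13)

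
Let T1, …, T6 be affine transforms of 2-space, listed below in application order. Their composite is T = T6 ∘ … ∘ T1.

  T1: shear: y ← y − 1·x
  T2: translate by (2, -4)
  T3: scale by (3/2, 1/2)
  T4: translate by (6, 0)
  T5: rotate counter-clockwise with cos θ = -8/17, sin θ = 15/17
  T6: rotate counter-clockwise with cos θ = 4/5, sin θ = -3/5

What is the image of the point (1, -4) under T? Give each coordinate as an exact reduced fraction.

T(p) = (1029/170, 1647/170)

T1 shear: y ← y − 1·x: (1, -4) → (1, -5)
T2 translate by (2, -4): (1, -5) → (3, -9)
T3 scale by (3/2, 1/2): (3, -9) → (9/2, -9/2)
T4 translate by (6, 0): (9/2, -9/2) → (21/2, -9/2)
T5 rotate counter-clockwise with cos θ = -8/17, sin θ = 15/17: (21/2, -9/2) → (-33/34, 387/34)
T6 rotate counter-clockwise with cos θ = 4/5, sin θ = -3/5: (-33/34, 387/34) → (1029/170, 1647/170)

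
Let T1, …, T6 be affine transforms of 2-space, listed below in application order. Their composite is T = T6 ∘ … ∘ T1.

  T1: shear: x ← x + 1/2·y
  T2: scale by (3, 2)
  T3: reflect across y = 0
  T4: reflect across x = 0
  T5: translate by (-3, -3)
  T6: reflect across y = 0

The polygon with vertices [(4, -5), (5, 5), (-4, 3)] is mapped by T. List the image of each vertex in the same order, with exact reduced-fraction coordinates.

T1 shear: x ← x + 1/2·y: (4, -5) → (3/2, -5); (5, 5) → (15/2, 5); (-4, 3) → (-5/2, 3)
T2 scale by (3, 2): (3/2, -5) → (9/2, -10); (15/2, 5) → (45/2, 10); (-5/2, 3) → (-15/2, 6)
T3 reflect across y = 0: (9/2, -10) → (9/2, 10); (45/2, 10) → (45/2, -10); (-15/2, 6) → (-15/2, -6)
T4 reflect across x = 0: (9/2, 10) → (-9/2, 10); (45/2, -10) → (-45/2, -10); (-15/2, -6) → (15/2, -6)
T5 translate by (-3, -3): (-9/2, 10) → (-15/2, 7); (-45/2, -10) → (-51/2, -13); (15/2, -6) → (9/2, -9)
T6 reflect across y = 0: (-15/2, 7) → (-15/2, -7); (-51/2, -13) → (-51/2, 13); (9/2, -9) → (9/2, 9)

image vertices: (-15/2, -7), (-51/2, 13), (9/2, 9)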